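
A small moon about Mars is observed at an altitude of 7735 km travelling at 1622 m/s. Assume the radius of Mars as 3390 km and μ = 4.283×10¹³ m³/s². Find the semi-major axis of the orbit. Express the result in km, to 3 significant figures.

r = 3390 + 7735 = 11125 km = 1.112×10⁷ m.
Specific orbital energy ε = v²/2 − μ/r = (1622)²/2 − 4.283×10¹³/1.112×10⁷ = -2.534×10⁶ J/kg.
Since ε = −μ/(2a), a = −μ/(2ε) = 8.450×10⁶ m = 8449.6 km.

a ≈ 8450 km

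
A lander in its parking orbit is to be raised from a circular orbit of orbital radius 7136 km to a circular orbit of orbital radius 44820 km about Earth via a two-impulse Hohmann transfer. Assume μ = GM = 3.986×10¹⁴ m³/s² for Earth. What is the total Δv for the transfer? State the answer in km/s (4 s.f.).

r₁ = 7136 km = 7.136×10⁶ m.
r₂ = 44820 km = 4.482×10⁷ m.
Transfer ellipse a_t = (r₁ + r₂)/2 = 2.598×10⁷ m.
At r₁: circular v_c1 = √(μ/r₁) = 7474 m/s; transfer-perigee v_p = √[μ(2/r₁ − 1/a_t)] = 9817 m/s.
Δv₁ = v_p − v_c1 = 2343 m/s.
At r₂: circular v_c2 = √(μ/r₂) = 2982 m/s; transfer-apogee v_a = √[μ(2/r₂ − 1/a_t)] = 1563 m/s.
Δv₂ = v_c2 − v_a = 1419 m/s.
Total Δv = Δv₁ + Δv₂ = 3762 m/s = 3.762 km/s.

Δv_total ≈ 3.762 km/s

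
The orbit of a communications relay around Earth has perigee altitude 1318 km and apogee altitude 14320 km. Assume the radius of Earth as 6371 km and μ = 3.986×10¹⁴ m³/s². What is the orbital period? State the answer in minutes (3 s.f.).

r_p = 6371 + 1318 = 7689.0 km = 7.6890×10⁶ m.
r_a = 6371 + 14320 = 20691 km = 2.0691×10⁷ m.
Semi-major axis a = (r_p + r_a)/2 = (7689.0 + 20691)/2 = 14190 km = 1.419×10⁷ m.
By Kepler's third law T = 2π√(a³/μ) = 2π × 2.677×10³ = 1.682×10⁴ s.
= 280.4 minutes.

T ≈ 280 minutes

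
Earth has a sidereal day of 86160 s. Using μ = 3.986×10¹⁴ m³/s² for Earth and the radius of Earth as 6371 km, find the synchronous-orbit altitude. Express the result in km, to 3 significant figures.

h_sync ≈ 35800 km

A synchronous orbit has period T, so by Kepler's third law a = (μT²/4π²)^(1/3).
μT²/4π² = 3.986×10¹⁴ × (8.616×10⁴)² / 39.48 = 7.495×10²² m³.
a = 4.216×10⁷ m = 42163 km.
Altitude h = a − R = 42163 − 6371 = 35792 km.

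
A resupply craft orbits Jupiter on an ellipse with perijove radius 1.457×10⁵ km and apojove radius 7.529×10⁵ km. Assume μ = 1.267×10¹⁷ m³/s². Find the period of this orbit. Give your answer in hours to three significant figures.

Semi-major axis a = (r_p + r_a)/2 = (1.4570×10⁵ + 7.5290×10⁵)/2 = 4.4930×10⁵ km = 4.493×10⁸ m.
By Kepler's third law T = 2π√(a³/μ) = 2π × 2.676×10⁴ = 1.681×10⁵ s.
= 46.70 hours.

T ≈ 46.7 hours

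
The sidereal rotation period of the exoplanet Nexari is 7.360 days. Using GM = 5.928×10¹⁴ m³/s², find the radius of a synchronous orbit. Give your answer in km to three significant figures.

T = 7.360 days = 6.359×10⁵ s.
A synchronous orbit has period T, so by Kepler's third law a = (μT²/4π²)^(1/3).
μT²/4π² = 5.928×10¹⁴ × (6.359×10⁵)² / 39.48 = 6.072×10²⁴ m³.
a = 1.824×10⁸ m = 1.8244×10⁵ km.

r_sync ≈ 1.82×10⁵ km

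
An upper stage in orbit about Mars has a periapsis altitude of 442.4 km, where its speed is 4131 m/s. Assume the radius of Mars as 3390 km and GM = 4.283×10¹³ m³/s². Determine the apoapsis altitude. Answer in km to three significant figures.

apoapsis altitude ≈ 8980 km

r_p = 3390 + 442.4 = 3832.4 km = 3.832×10⁶ m.
Specific energy ε = v²/2 − μ/r = -2.643×10⁶ J/kg, so a = −μ/(2ε) = 8.102×10⁶ m.
The apsides satisfy r_p + r_a = 2a, so the apoapsis radius is 2a − r_p = 1.237×10⁷ m = 12372 km.
Apoapsis altitude = 12372 − 3390 = 8981.5 km.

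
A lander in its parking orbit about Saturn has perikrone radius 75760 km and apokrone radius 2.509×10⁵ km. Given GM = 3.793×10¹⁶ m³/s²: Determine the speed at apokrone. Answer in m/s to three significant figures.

v ≈ 8370 m/s

Semi-major axis a = (r_p + r_a)/2 = 1.6333×10⁵ km = 1.633×10⁸ m.
Vis-viva: v² = μ(2/r − 1/a) = 3.793×10¹⁶ × (7.971×10⁻⁹ − 6.123×10⁻⁹) = 7.012×10⁷ m²/s².
v = 8374 m/s.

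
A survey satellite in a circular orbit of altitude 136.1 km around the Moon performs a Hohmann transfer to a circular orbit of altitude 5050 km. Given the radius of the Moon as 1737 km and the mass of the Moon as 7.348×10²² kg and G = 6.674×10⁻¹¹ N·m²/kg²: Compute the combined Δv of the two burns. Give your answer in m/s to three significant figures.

μ = GM = 6.674×10⁻¹¹ × 7.348×10²² = 4.904×10¹² m³/s².
r₁ = 1737 + 136.1 = 1873.1 km = 1.8731×10⁶ m.
r₂ = 1737 + 5050 = 6787.0 km = 6.7870×10⁶ m.
Transfer ellipse a_t = (r₁ + r₂)/2 = 4.330×10⁶ m.
At r₁: circular v_c1 = √(μ/r₁) = 1618 m/s; transfer-perilune v_p = √[μ(2/r₁ − 1/a_t)] = 2026 m/s.
Δv₁ = v_p − v_c1 = 407.7 m/s.
At r₂: circular v_c2 = √(μ/r₂) = 850.0 m/s; transfer-apolune v_a = √[μ(2/r₂ − 1/a_t)] = 559.1 m/s.
Δv₂ = v_c2 − v_a = 291.0 m/s.
Total Δv = Δv₁ + Δv₂ = 698.7 m/s.

Δv_total ≈ 699 m/s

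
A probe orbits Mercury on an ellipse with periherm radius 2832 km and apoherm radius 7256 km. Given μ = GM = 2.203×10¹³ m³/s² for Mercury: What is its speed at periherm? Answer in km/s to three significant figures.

Semi-major axis a = (r_p + r_a)/2 = 5044.0 km = 5.044×10⁶ m.
Vis-viva: v² = μ(2/r − 1/a) = 2.203×10¹³ × (7.062×10⁻⁷ − 1.983×10⁻⁷) = 1.119×10⁷ m²/s².
v = 3345 m/s = 3.345 km/s.

v ≈ 3.35 km/s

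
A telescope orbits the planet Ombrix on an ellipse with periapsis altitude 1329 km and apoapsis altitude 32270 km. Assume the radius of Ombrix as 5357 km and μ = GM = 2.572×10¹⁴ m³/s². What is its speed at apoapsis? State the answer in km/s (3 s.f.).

v ≈ 1.44 km/s

r_p = 5357 + 1329 = 6686.0 km = 6.6860×10⁶ m.
r_a = 5357 + 32270 = 37627 km = 3.7627×10⁷ m.
Semi-major axis a = (r_p + r_a)/2 = 22156 km = 2.216×10⁷ m.
Vis-viva: v² = μ(2/r − 1/a) = 2.572×10¹⁴ × (5.315×10⁻⁸ − 4.513×10⁻⁸) = 2.063×10⁶ m²/s².
v = 1436 m/s = 1.436 km/s.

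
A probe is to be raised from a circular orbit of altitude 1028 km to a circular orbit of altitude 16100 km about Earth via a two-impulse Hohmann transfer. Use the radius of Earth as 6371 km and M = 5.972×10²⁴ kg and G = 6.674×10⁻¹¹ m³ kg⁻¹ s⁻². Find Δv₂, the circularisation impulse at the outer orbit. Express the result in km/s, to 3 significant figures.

μ = GM = 6.674×10⁻¹¹ × 5.972×10²⁴ = 3.986×10¹⁴ m³/s².
r₁ = 6371 + 1028 = 7399.0 km = 7.3990×10⁶ m.
r₂ = 6371 + 16100 = 22471 km = 2.2471×10⁷ m.
Transfer ellipse a_t = (r₁ + r₂)/2 = 1.494×10⁷ m.
At r₁: circular v_c1 = √(μ/r₁) = 7340 m/s; transfer-perigee v_p = √[μ(2/r₁ − 1/a_t)] = 9003 m/s.
At r₂: circular v_c2 = √(μ/r₂) = 4212 m/s; transfer-apogee v_a = √[μ(2/r₂ − 1/a_t)] = 2964 m/s.
Δv₂ = v_c2 − v_a = 1247 m/s.
= 1.247 km/s.

Δv ≈ 1.25 km/s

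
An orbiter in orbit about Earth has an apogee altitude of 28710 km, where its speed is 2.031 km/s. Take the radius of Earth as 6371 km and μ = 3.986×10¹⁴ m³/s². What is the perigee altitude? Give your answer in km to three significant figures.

r_a = 6371 + 28710 = 35081 km = 3.508×10⁷ m.
Specific energy ε = v²/2 − μ/r = -9.300×10⁶ J/kg, so a = −μ/(2ε) = 2.143×10⁷ m.
The apsides satisfy r_p + r_a = 2a, so the perigee radius is 2a − r_a = 7.780×10⁶ m = 7780.2 km.
Perigee altitude = 7780.2 − 6371 = 1409.2 km.

perigee altitude ≈ 1410 km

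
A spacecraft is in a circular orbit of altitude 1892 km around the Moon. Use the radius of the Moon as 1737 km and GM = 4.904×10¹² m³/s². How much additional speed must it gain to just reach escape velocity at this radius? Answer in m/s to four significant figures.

Δv ≈ 481.5 m/s

r = 1737 + 1892 = 3629.0 km = 3.6290×10⁶ m.
Circular speed v_c = √(μ/r) = 1162 m/s.
Escape speed v_esc = √(2μ/r) = √2 × v_c = 1644 m/s.
Δv = v_esc − v_c = 481.5 m/s.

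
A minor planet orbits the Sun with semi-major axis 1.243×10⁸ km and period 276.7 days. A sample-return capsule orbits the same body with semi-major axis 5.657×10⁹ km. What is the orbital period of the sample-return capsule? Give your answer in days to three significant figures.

Kepler's third law: T² ∝ a³, so T₂ = T₁ (a₂/a₁)^(3/2).
a₂/a₁ = 45.51, (a₂/a₁)^(3/2) = 307.0.
T₂ = 276.7 × 307.0 = 84950 days.

T₂ ≈ 85000 days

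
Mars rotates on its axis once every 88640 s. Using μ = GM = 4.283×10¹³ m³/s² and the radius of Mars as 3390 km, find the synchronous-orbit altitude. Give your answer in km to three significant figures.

A synchronous orbit has period T, so by Kepler's third law a = (μT²/4π²)^(1/3).
μT²/4π² = 4.283×10¹³ × (8.864×10⁴)² / 39.48 = 8.524×10²¹ m³.
a = 2.043×10⁷ m = 20428 km.
Altitude h = a − R = 20428 − 3390 = 17038 km.

h_sync ≈ 17000 km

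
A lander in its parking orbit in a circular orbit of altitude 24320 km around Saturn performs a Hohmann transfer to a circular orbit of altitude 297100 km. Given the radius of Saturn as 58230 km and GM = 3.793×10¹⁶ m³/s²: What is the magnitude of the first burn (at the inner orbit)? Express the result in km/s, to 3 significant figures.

Δv ≈ 5.87 km/s

r₁ = 58230 + 24320 = 82550 km = 8.2550×10⁷ m.
r₂ = 58230 + 297100 = 355330 km = 3.5533×10⁸ m.
Transfer ellipse a_t = (r₁ + r₂)/2 = 2.189×10⁸ m.
At r₁: circular v_c1 = √(μ/r₁) = 21440 m/s; transfer-perikrone v_p = √[μ(2/r₁ − 1/a_t)] = 27310 m/s.
Δv₁ = v_p − v_c1 = 5872 m/s.
= 5.872 km/s.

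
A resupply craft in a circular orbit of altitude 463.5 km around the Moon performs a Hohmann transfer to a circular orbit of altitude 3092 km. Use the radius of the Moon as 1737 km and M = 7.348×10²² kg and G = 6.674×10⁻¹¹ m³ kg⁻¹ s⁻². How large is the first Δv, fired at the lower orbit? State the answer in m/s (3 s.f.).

Δv ≈ 257 m/s

μ = GM = 6.674×10⁻¹¹ × 7.348×10²² = 4.904×10¹² m³/s².
r₁ = 1737 + 463.5 = 2200.5 km = 2.2005×10⁶ m.
r₂ = 1737 + 3092 = 4829.0 km = 4.8290×10⁶ m.
Transfer ellipse a_t = (r₁ + r₂)/2 = 3.515×10⁶ m.
At r₁: circular v_c1 = √(μ/r₁) = 1493 m/s; transfer-perilune v_p = √[μ(2/r₁ − 1/a_t)] = 1750 m/s.
Δv₁ = v_p − v_c1 = 257.0 m/s.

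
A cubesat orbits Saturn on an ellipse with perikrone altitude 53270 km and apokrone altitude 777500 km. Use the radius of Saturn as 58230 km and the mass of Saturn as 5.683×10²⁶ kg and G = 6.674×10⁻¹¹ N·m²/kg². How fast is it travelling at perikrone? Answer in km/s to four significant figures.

v ≈ 24.50 km/s

μ = GM = 6.674×10⁻¹¹ × 5.683×10²⁶ = 3.793×10¹⁶ m³/s².
r_p = 58230 + 53270 = 111500 km = 1.1150×10⁸ m.
r_a = 58230 + 777500 = 835730 km = 8.3573×10⁸ m.
Semi-major axis a = (r_p + r_a)/2 = 4.7362×10⁵ km = 4.736×10⁸ m.
Vis-viva: v² = μ(2/r − 1/a) = 3.793×10¹⁶ × (1.794×10⁻⁸ − 2.111×10⁻⁹) = 6.002×10⁸ m²/s².
v = 24500 m/s = 24.50 km/s.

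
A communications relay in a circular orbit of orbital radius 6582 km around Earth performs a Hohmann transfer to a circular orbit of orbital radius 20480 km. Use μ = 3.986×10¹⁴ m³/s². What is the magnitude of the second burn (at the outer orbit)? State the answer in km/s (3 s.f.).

Δv ≈ 1.33 km/s

r₁ = 6582 km = 6.582×10⁶ m.
r₂ = 20480 km = 2.048×10⁷ m.
Transfer ellipse a_t = (r₁ + r₂)/2 = 1.353×10⁷ m.
At r₁: circular v_c1 = √(μ/r₁) = 7782 m/s; transfer-perigee v_p = √[μ(2/r₁ − 1/a_t)] = 9574 m/s.
At r₂: circular v_c2 = √(μ/r₂) = 4412 m/s; transfer-apogee v_a = √[μ(2/r₂ − 1/a_t)] = 3077 m/s.
Δv₂ = v_c2 − v_a = 1335 m/s.
= 1.335 km/s.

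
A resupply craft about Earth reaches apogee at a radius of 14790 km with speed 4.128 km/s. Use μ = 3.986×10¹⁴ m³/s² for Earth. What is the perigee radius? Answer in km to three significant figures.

r_a = 1.479×10⁷ m.
Specific energy ε = v²/2 − μ/r = -1.843×10⁷ J/kg, so a = −μ/(2ε) = 1.081×10⁷ m.
The apsides satisfy r_p + r_a = 2a, so the perigee radius is 2a − r_a = 6.837×10⁶ m = 6837.3 km.

perigee radius ≈ 6840 km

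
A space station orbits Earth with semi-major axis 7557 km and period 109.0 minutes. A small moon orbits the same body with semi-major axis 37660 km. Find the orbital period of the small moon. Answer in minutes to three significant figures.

T₂ ≈ 1210 minutes

Kepler's third law: T² ∝ a³, so T₂ = T₁ (a₂/a₁)^(3/2).
a₂/a₁ = 4.983, (a₂/a₁)^(3/2) = 11.12.
T₂ = 109.0 × 11.12 = 1213 minutes.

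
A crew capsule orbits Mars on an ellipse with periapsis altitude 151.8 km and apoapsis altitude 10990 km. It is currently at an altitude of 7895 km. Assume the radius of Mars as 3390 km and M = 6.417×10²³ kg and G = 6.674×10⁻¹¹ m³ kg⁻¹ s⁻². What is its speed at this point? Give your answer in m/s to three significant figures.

μ = GM = 6.674×10⁻¹¹ × 6.417×10²³ = 4.283×10¹³ m³/s².
r_p = 3390 + 151.8 = 3541.8 km = 3.5418×10⁶ m.
r_a = 3390 + 10990 = 14380 km = 1.4380×10⁷ m.
r = 3390 + 7895 = 11285 km = 1.128×10⁷ m.
Semi-major axis a = (r_p + r_a)/2 = 8960.9 km = 8.961×10⁶ m.
Vis-viva: v² = μ(2/r − 1/a) = 4.283×10¹³ × (1.772×10⁻⁷ − 1.116×10⁻⁷) = 2.811×10⁶ m²/s².
v = 1677 m/s.

v ≈ 1680 m/s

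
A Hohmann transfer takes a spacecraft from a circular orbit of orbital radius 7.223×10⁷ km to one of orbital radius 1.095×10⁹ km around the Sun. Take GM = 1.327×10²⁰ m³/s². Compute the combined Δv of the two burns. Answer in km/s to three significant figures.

Δv_total ≈ 23.0 km/s

r₁ = 7.223×10⁷ km = 7.223×10¹⁰ m.
r₂ = 1.095×10⁹ km = 1.095×10¹² m.
Transfer ellipse a_t = (r₁ + r₂)/2 = 5.836×10¹¹ m.
At r₁: circular v_c1 = √(μ/r₁) = 42860 m/s; transfer-perihelion v_p = √[μ(2/r₁ − 1/a_t)] = 58710 m/s.
Δv₁ = v_p − v_c1 = 15850 m/s.
At r₂: circular v_c2 = √(μ/r₂) = 11010 m/s; transfer-aphelion v_a = √[μ(2/r₂ − 1/a_t)] = 3873 m/s.
Δv₂ = v_c2 − v_a = 7136 m/s.
Total Δv = Δv₁ + Δv₂ = 22980 m/s = 22.98 km/s.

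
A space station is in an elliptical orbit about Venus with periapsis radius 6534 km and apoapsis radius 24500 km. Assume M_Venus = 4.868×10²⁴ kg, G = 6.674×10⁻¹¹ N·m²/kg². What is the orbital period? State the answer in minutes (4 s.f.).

μ = GM = 6.674×10⁻¹¹ × 4.868×10²⁴ = 3.249×10¹⁴ m³/s².
Semi-major axis a = (r_p + r_a)/2 = (6534.0 + 24500)/2 = 15517 km = 1.552×10⁷ m.
By Kepler's third law T = 2π√(a³/μ) = 2π × 3.391×10³ = 2.131×10⁴ s.
= 355.1 minutes.

T ≈ 355.1 minutes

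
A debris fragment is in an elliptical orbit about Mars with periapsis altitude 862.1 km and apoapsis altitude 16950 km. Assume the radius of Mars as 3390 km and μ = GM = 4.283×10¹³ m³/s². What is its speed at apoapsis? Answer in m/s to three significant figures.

r_p = 3390 + 862.1 = 4252.1 km = 4.2521×10⁶ m.
r_a = 3390 + 16950 = 20340 km = 2.0340×10⁷ m.
Semi-major axis a = (r_p + r_a)/2 = 12296 km = 1.230×10⁷ m.
Vis-viva: v² = μ(2/r − 1/a) = 4.283×10¹³ × (9.833×10⁻⁸ − 8.133×10⁻⁸) = 7.282×10⁵ m²/s².
v = 853.3 m/s.

v ≈ 853 m/s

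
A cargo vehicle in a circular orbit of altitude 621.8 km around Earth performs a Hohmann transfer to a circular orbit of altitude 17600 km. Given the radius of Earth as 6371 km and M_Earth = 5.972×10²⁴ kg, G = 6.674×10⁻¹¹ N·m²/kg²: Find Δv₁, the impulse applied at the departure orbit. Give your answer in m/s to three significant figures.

Δv ≈ 1840 m/s

μ = GM = 6.674×10⁻¹¹ × 5.972×10²⁴ = 3.986×10¹⁴ m³/s².
r₁ = 6371 + 621.8 = 6992.8 km = 6.9928×10⁶ m.
r₂ = 6371 + 17600 = 23971 km = 2.3971×10⁷ m.
Transfer ellipse a_t = (r₁ + r₂)/2 = 1.548×10⁷ m.
At r₁: circular v_c1 = √(μ/r₁) = 7550 m/s; transfer-perigee v_p = √[μ(2/r₁ − 1/a_t)] = 9394 m/s.
Δv₁ = v_p − v_c1 = 1845 m/s.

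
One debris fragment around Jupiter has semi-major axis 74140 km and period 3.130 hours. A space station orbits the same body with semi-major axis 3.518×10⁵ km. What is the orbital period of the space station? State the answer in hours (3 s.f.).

T₂ ≈ 32.4 hours

Kepler's third law: T² ∝ a³, so T₂ = T₁ (a₂/a₁)^(3/2).
a₂/a₁ = 4.745, (a₂/a₁)^(3/2) = 10.34.
T₂ = 3.130 × 10.34 = 32.35 hours.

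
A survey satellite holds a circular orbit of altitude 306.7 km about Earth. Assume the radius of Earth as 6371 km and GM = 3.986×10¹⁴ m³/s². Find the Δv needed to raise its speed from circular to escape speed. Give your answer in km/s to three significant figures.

Δv ≈ 3.20 km/s

r = 6371 + 306.7 = 6677.7 km = 6.6777×10⁶ m.
Circular speed v_c = √(μ/r) = 7726 m/s.
Escape speed v_esc = √(2μ/r) = √2 × v_c = 10930 m/s.
Δv = v_esc − v_c = 3200 m/s = 3.200 km/s.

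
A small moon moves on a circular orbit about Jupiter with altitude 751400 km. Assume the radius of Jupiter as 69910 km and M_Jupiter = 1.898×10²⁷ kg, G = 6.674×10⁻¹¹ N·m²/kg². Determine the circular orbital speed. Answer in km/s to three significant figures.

v ≈ 12.4 km/s

μ = GM = 6.674×10⁻¹¹ × 1.898×10²⁷ = 1.267×10¹⁷ m³/s².
r = 69910 + 751400 = 821310 km = 8.2131×10⁸ m.
For a circular orbit v = √(μ/r) = √(1.267×10¹⁷ / 8.213×10⁸) = √(1.542×10⁸) = 12420 m/s.
That is 12.42 km/s.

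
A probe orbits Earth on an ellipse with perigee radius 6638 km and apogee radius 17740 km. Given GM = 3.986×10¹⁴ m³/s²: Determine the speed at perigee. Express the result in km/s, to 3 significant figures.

Semi-major axis a = (r_p + r_a)/2 = 12189 km = 1.219×10⁷ m.
Vis-viva: v² = μ(2/r − 1/a) = 3.986×10¹⁴ × (3.013×10⁻⁷ − 8.204×10⁻⁸) = 8.739×10⁷ m²/s².
v = 9349 m/s = 9.349 km/s.

v ≈ 9.35 km/s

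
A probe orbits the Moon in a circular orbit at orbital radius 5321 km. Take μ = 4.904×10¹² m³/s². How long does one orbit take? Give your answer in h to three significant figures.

r = 5321 km = 5.321×10⁶ m.
Kepler's third law: T = 2π√(r³/μ) = 2π√((5.321×10⁶)³ / 4.904×10¹²).
r³/μ = 3.072×10⁷ s², so T = 2π × 5.543×10³ = 3.483×10⁴ s.
Converting: 3.483×10⁴ s ÷ 3600 = 9.674 h.

T ≈ 9.67 h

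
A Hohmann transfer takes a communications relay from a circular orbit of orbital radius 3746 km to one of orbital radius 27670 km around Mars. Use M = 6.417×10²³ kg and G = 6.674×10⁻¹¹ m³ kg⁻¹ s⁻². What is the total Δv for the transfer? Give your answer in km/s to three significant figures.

μ = GM = 6.674×10⁻¹¹ × 6.417×10²³ = 4.283×10¹³ m³/s².
r₁ = 3746 km = 3.746×10⁶ m.
r₂ = 27670 km = 2.767×10⁷ m.
Transfer ellipse a_t = (r₁ + r₂)/2 = 1.571×10⁷ m.
At r₁: circular v_c1 = √(μ/r₁) = 3381 m/s; transfer-periapsis v_p = √[μ(2/r₁ − 1/a_t)] = 4488 m/s.
Δv₁ = v_p − v_c1 = 1106 m/s.
At r₂: circular v_c2 = √(μ/r₂) = 1244 m/s; transfer-apoapsis v_a = √[μ(2/r₂ − 1/a_t)] = 607.5 m/s.
Δv₂ = v_c2 − v_a = 636.6 m/s.
Total Δv = Δv₁ + Δv₂ = 1743 m/s = 1.743 km/s.

Δv_total ≈ 1.74 km/s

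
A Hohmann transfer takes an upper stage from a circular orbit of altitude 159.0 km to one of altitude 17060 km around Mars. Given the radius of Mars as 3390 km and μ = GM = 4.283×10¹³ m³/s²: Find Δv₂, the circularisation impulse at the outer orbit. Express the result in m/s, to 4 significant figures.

Δv ≈ 660.2 m/s

r₁ = 3390 + 159.0 = 3549.0 km = 3.5490×10⁶ m.
r₂ = 3390 + 17060 = 20450 km = 2.0450×10⁷ m.
Transfer ellipse a_t = (r₁ + r₂)/2 = 1.200×10⁷ m.
At r₁: circular v_c1 = √(μ/r₁) = 3474 m/s; transfer-periapsis v_p = √[μ(2/r₁ − 1/a_t)] = 4535 m/s.
At r₂: circular v_c2 = √(μ/r₂) = 1447 m/s; transfer-apoapsis v_a = √[μ(2/r₂ − 1/a_t)] = 787.0 m/s.
Δv₂ = v_c2 − v_a = 660.2 m/s.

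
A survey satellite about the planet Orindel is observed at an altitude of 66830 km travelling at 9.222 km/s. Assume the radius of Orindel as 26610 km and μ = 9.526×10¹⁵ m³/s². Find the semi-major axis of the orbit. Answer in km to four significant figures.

a ≈ 80150 km

r = 26610 + 66830 = 93440 km = 9.344×10⁷ m.
Specific orbital energy ε = v²/2 − μ/r = (9222)²/2 − 9.526×10¹⁵/9.344×10⁷ = -5.943×10⁷ J/kg.
Since ε = −μ/(2a), a = −μ/(2ε) = 8.015×10⁷ m = 80151 km.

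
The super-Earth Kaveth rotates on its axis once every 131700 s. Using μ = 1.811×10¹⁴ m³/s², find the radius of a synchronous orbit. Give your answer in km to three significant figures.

r_sync ≈ 43000 km

A synchronous orbit has period T, so by Kepler's third law a = (μT²/4π²)^(1/3).
μT²/4π² = 1.811×10¹⁴ × (1.317×10⁵)² / 39.48 = 7.957×10²² m³.
a = 4.301×10⁷ m = 43011 km.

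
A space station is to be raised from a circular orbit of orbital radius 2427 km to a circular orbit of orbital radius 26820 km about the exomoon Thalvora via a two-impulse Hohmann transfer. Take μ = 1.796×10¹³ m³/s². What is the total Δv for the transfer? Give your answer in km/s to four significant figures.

r₁ = 2427 km = 2.427×10⁶ m.
r₂ = 26820 km = 2.682×10⁷ m.
Transfer ellipse a_t = (r₁ + r₂)/2 = 1.462×10⁷ m.
At r₁: circular v_c1 = √(μ/r₁) = 2720 m/s; transfer-periapsis v_p = √[μ(2/r₁ − 1/a_t)] = 3684 m/s.
Δv₁ = v_p − v_c1 = 963.7 m/s.
At r₂: circular v_c2 = √(μ/r₂) = 818.3 m/s; transfer-apoapsis v_a = √[μ(2/r₂ − 1/a_t)] = 333.4 m/s.
Δv₂ = v_c2 − v_a = 484.9 m/s.
Total Δv = Δv₁ + Δv₂ = 1449 m/s = 1.449 km/s.

Δv_total ≈ 1.449 km/s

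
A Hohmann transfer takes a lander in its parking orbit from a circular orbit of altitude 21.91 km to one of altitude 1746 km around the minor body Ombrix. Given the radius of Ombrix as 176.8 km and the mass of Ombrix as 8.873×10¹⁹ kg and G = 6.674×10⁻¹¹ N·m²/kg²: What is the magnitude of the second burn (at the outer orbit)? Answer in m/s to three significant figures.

Δv ≈ 31.5 m/s

μ = GM = 6.674×10⁻¹¹ × 8.873×10¹⁹ = 5.922×10⁹ m³/s².
r₁ = 176.8 + 21.91 = 198.71 km = 1.9871×10⁵ m.
r₂ = 176.8 + 1746 = 1922.8 km = 1.9228×10⁶ m.
Transfer ellipse a_t = (r₁ + r₂)/2 = 1.061×10⁶ m.
At r₁: circular v_c1 = √(μ/r₁) = 172.6 m/s; transfer-periapsis v_p = √[μ(2/r₁ − 1/a_t)] = 232.4 m/s.
At r₂: circular v_c2 = √(μ/r₂) = 55.50 m/s; transfer-apoapsis v_a = √[μ(2/r₂ − 1/a_t)] = 24.02 m/s.
Δv₂ = v_c2 − v_a = 31.48 m/s.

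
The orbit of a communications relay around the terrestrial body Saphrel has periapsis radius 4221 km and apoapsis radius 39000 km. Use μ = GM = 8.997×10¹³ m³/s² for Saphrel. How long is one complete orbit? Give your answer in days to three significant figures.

Semi-major axis a = (r_p + r_a)/2 = (4221.0 + 39000)/2 = 21610 km = 2.161×10⁷ m.
By Kepler's third law T = 2π√(a³/μ) = 2π × 1.059×10⁴ = 6.655×10⁴ s.
= 0.7702 days.

T ≈ 0.77 days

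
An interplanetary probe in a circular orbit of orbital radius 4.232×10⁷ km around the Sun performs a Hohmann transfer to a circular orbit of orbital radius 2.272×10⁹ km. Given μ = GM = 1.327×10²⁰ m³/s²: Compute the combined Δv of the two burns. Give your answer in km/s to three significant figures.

Δv_total ≈ 28.6 km/s

r₁ = 4.232×10⁷ km = 4.232×10¹⁰ m.
r₂ = 2.272×10⁹ km = 2.272×10¹² m.
Transfer ellipse a_t = (r₁ + r₂)/2 = 1.157×10¹² m.
At r₁: circular v_c1 = √(μ/r₁) = 56000 m/s; transfer-perihelion v_p = √[μ(2/r₁ − 1/a_t)] = 78460 m/s.
Δv₁ = v_p − v_c1 = 22470 m/s.
At r₂: circular v_c2 = √(μ/r₂) = 7642 m/s; transfer-aphelion v_a = √[μ(2/r₂ − 1/a_t)] = 1462 m/s.
Δv₂ = v_c2 − v_a = 6181 m/s.
Total Δv = Δv₁ + Δv₂ = 28650 m/s = 28.65 km/s.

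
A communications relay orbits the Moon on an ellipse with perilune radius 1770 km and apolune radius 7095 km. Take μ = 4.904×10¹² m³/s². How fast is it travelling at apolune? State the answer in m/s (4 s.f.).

v ≈ 525.4 m/s

Semi-major axis a = (r_p + r_a)/2 = 4432.5 km = 4.432×10⁶ m.
Vis-viva: v² = μ(2/r − 1/a) = 4.904×10¹² × (2.819×10⁻⁷ − 2.256×10⁻⁷) = 2.760×10⁵ m²/s².
v = 525.4 m/s.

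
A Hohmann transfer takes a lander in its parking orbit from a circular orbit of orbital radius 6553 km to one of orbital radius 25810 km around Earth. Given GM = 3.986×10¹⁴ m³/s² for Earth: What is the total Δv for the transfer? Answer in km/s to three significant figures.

r₁ = 6553 km = 6.553×10⁶ m.
r₂ = 25810 km = 2.581×10⁷ m.
Transfer ellipse a_t = (r₁ + r₂)/2 = 1.618×10⁷ m.
At r₁: circular v_c1 = √(μ/r₁) = 7799 m/s; transfer-perigee v_p = √[μ(2/r₁ − 1/a_t)] = 9850 m/s.
Δv₁ = v_p − v_c1 = 2051 m/s.
At r₂: circular v_c2 = √(μ/r₂) = 3930 m/s; transfer-apogee v_a = √[μ(2/r₂ − 1/a_t)] = 2501 m/s.
Δv₂ = v_c2 − v_a = 1429 m/s.
Total Δv = Δv₁ + Δv₂ = 3480 m/s = 3.480 km/s.

Δv_total ≈ 3.48 km/s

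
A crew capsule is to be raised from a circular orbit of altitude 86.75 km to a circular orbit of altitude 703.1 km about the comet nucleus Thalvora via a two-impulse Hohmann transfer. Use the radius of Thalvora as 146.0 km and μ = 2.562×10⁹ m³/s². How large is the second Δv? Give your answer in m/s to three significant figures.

r₁ = 146.0 + 86.75 = 232.75 km = 2.3275×10⁵ m.
r₂ = 146.0 + 703.1 = 849.10 km = 8.4910×10⁵ m.
Transfer ellipse a_t = (r₁ + r₂)/2 = 5.409×10⁵ m.
At r₁: circular v_c1 = √(μ/r₁) = 104.9 m/s; transfer-periapsis v_p = √[μ(2/r₁ − 1/a_t)] = 131.4 m/s.
At r₂: circular v_c2 = √(μ/r₂) = 54.93 m/s; transfer-apoapsis v_a = √[μ(2/r₂ − 1/a_t)] = 36.03 m/s.
Δv₂ = v_c2 − v_a = 18.90 m/s.

Δv ≈ 18.9 m/s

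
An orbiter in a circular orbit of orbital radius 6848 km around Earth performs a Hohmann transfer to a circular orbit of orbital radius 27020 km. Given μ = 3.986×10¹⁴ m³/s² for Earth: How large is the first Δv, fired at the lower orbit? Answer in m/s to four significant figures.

Δv ≈ 2008 m/s

r₁ = 6848 km = 6.848×10⁶ m.
r₂ = 27020 km = 2.702×10⁷ m.
Transfer ellipse a_t = (r₁ + r₂)/2 = 1.693×10⁷ m.
At r₁: circular v_c1 = √(μ/r₁) = 7629 m/s; transfer-perigee v_p = √[μ(2/r₁ − 1/a_t)] = 9637 m/s.
Δv₁ = v_p − v_c1 = 2008 m/s.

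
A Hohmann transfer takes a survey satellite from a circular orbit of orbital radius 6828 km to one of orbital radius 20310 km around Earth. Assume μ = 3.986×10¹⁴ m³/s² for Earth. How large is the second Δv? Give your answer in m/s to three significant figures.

r₁ = 6828 km = 6.828×10⁶ m.
r₂ = 20310 km = 2.031×10⁷ m.
Transfer ellipse a_t = (r₁ + r₂)/2 = 1.357×10⁷ m.
At r₁: circular v_c1 = √(μ/r₁) = 7641 m/s; transfer-perigee v_p = √[μ(2/r₁ − 1/a_t)] = 9348 m/s.
At r₂: circular v_c2 = √(μ/r₂) = 4430 m/s; transfer-apogee v_a = √[μ(2/r₂ − 1/a_t)] = 3143 m/s.
Δv₂ = v_c2 − v_a = 1288 m/s.

Δv ≈ 1290 m/s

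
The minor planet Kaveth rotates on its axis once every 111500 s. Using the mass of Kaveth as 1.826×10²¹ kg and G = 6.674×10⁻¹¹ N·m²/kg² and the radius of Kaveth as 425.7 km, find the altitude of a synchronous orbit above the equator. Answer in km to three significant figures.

μ = GM = 6.674×10⁻¹¹ × 1.826×10²¹ = 1.219×10¹¹ m³/s².
A synchronous orbit has period T, so by Kepler's third law a = (μT²/4π²)^(1/3).
μT²/4π² = 1.219×10¹¹ × (1.115×10⁵)² / 39.48 = 3.838×10¹⁹ m³.
a = 3.373×10⁶ m = 3373.1 km.
Altitude h = a − R = 3373.1 − 425.7 = 2947.4 km.

h_sync ≈ 2950 km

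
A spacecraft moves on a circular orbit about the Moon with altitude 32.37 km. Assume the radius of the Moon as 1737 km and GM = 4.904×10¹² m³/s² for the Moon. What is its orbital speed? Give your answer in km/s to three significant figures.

r = 1737 + 32.37 = 1769.4 km = 1.7694×10⁶ m.
For a circular orbit v = √(μ/r) = √(4.904×10¹² / 1.769×10⁶) = √(2.772×10⁶) = 1665 m/s.
That is 1.665 km/s.

v ≈ 1.66 km/s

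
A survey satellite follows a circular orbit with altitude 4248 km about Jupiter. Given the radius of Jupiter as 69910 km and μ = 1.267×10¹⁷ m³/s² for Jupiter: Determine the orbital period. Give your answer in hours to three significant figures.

r = 69910 + 4248 = 74158 km = 7.4158×10⁷ m.
Kepler's third law: T = 2π√(r³/μ) = 2π√((7.416×10⁷)³ / 1.267×10¹⁷).
r³/μ = 3.219×10⁶ s², so T = 2π × 1.794×10³ = 1.127×10⁴ s.
Converting: 1.127×10⁴ s ÷ 3600 = 3.131 hours.

T ≈ 3.13 hours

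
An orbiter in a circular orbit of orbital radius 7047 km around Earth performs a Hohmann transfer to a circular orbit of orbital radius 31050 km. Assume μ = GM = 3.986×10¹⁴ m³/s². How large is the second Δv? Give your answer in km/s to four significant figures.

r₁ = 7047 km = 7.047×10⁶ m.
r₂ = 31050 km = 3.105×10⁷ m.
Transfer ellipse a_t = (r₁ + r₂)/2 = 1.905×10⁷ m.
At r₁: circular v_c1 = √(μ/r₁) = 7521 m/s; transfer-perigee v_p = √[μ(2/r₁ − 1/a_t)] = 9602 m/s.
At r₂: circular v_c2 = √(μ/r₂) = 3583 m/s; transfer-apogee v_a = √[μ(2/r₂ − 1/a_t)] = 2179 m/s.
Δv₂ = v_c2 − v_a = 1404 m/s.
= 1.404 km/s.

Δv ≈ 1.404 km/s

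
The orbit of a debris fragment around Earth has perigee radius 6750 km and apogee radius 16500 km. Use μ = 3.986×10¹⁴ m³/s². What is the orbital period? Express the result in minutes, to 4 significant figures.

T ≈ 207.9 minutes

Semi-major axis a = (r_p + r_a)/2 = (6750.0 + 16500)/2 = 11625 km = 1.162×10⁷ m.
By Kepler's third law T = 2π√(a³/μ) = 2π × 1.985×10³ = 1.247×10⁴ s.
= 207.9 minutes.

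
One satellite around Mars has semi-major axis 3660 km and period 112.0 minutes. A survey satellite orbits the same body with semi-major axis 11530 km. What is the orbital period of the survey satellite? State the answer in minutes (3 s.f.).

Kepler's third law: T² ∝ a³, so T₂ = T₁ (a₂/a₁)^(3/2).
a₂/a₁ = 3.150, (a₂/a₁)^(3/2) = 5.591.
T₂ = 112.0 × 5.591 = 626.2 minutes.

T₂ ≈ 626 minutes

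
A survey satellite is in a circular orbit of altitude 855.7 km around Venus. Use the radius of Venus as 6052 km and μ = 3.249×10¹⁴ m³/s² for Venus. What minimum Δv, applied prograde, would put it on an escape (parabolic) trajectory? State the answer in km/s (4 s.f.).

r = 6052 + 855.7 = 6907.7 km = 6.9077×10⁶ m.
Circular speed v_c = √(μ/r) = 6858 m/s.
Escape speed v_esc = √(2μ/r) = √2 × v_c = 9699 m/s.
Δv = v_esc − v_c = 2841 m/s = 2.841 km/s.

Δv ≈ 2.841 km/s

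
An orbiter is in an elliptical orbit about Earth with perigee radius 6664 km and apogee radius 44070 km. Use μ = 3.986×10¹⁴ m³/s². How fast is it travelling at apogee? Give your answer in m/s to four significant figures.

v ≈ 1541 m/s

Semi-major axis a = (r_p + r_a)/2 = 25367 km = 2.537×10⁷ m.
Vis-viva: v² = μ(2/r − 1/a) = 3.986×10¹⁴ × (4.538×10⁻⁸ − 3.942×10⁻⁸) = 2.376×10⁶ m²/s².
v = 1541 m/s.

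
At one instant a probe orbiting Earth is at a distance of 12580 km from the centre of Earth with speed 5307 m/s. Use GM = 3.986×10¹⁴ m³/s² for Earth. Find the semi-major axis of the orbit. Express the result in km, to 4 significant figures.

r = 1.258×10⁷ m.
Vis-viva rearranged: 1/a = 2/r − v²/μ = 1.590×10⁻⁷ − 7.066×10⁻⁸ = 8.832×10⁻⁸ m⁻¹.
a = 1.132×10⁷ m = 11322 km.

a ≈ 11320 km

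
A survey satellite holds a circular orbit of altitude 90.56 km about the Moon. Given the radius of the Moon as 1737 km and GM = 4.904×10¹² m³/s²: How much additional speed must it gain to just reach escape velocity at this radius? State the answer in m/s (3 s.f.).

Δv ≈ 679 m/s

r = 1737 + 90.56 = 1827.6 km = 1.8276×10⁶ m.
Circular speed v_c = √(μ/r) = 1638 m/s.
Escape speed v_esc = √(2μ/r) = √2 × v_c = 2317 m/s.
Δv = v_esc − v_c = 678.5 m/s.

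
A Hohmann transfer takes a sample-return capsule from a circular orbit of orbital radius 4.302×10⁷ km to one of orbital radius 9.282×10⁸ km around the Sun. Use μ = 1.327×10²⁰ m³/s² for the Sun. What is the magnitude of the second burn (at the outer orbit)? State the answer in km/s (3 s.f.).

r₁ = 4.302×10⁷ km = 4.302×10¹⁰ m.
r₂ = 9.282×10⁸ km = 9.282×10¹¹ m.
Transfer ellipse a_t = (r₁ + r₂)/2 = 4.856×10¹¹ m.
At r₁: circular v_c1 = √(μ/r₁) = 55540 m/s; transfer-perihelion v_p = √[μ(2/r₁ − 1/a_t)] = 76790 m/s.
At r₂: circular v_c2 = √(μ/r₂) = 11960 m/s; transfer-aphelion v_a = √[μ(2/r₂ − 1/a_t)] = 3559 m/s.
Δv₂ = v_c2 − v_a = 8398 m/s.
= 8.398 km/s.

Δv ≈ 8.40 km/s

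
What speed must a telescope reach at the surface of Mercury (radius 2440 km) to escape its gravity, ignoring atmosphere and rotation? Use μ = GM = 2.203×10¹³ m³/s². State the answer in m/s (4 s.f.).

v_esc ≈ 4249 m/s

r = R = 2.440×10⁶ m.
Escape speed v_esc = √(2μ/r) = √(2 × 2.203×10¹³ / 2.440×10⁶) = √(1.806×10⁷) = 4249 m/s.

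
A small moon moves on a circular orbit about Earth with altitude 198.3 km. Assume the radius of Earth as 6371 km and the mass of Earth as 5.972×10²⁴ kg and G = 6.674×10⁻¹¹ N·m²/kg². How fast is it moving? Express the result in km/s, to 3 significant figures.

μ = GM = 6.674×10⁻¹¹ × 5.972×10²⁴ = 3.986×10¹⁴ m³/s².
r = 6371 + 198.3 = 6569.3 km = 6.5693×10⁶ m.
For a circular orbit v = √(μ/r) = √(3.986×10¹⁴ / 6.569×10⁶) = √(6.067×10⁷) = 7789 m/s.
That is 7.789 km/s.

v ≈ 7.79 km/s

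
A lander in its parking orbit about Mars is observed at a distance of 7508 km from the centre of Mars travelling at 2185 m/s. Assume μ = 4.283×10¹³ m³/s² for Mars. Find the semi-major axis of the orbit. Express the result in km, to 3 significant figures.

r = 7.508×10⁶ m.
Vis-viva rearranged: 1/a = 2/r − v²/μ = 2.664×10⁻⁷ − 1.115×10⁻⁷ = 1.549×10⁻⁷ m⁻¹.
a = 6.455×10⁶ m = 6455.2 km.

a ≈ 6460 km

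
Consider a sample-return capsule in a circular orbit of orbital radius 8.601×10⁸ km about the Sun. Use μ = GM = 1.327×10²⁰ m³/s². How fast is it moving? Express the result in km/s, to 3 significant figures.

r = 8.601×10⁸ km = 8.601×10¹¹ m.
For a circular orbit v = √(μ/r) = √(1.327×10²⁰ / 8.601×10¹¹) = √(1.543×10⁸) = 12420 m/s.
That is 12.42 km/s.

v ≈ 12.4 km/s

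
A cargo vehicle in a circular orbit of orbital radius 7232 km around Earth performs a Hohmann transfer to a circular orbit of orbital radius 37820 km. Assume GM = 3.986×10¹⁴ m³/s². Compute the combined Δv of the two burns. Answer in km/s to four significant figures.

Δv_total ≈ 3.603 km/s

r₁ = 7232 km = 7.232×10⁶ m.
r₂ = 37820 km = 3.782×10⁷ m.
Transfer ellipse a_t = (r₁ + r₂)/2 = 2.253×10⁷ m.
At r₁: circular v_c1 = √(μ/r₁) = 7424 m/s; transfer-perigee v_p = √[μ(2/r₁ − 1/a_t)] = 9620 m/s.
Δv₁ = v_p − v_c1 = 2196 m/s.
At r₂: circular v_c2 = √(μ/r₂) = 3246 m/s; transfer-apogee v_a = √[μ(2/r₂ − 1/a_t)] = 1839 m/s.
Δv₂ = v_c2 − v_a = 1407 m/s.
Total Δv = Δv₁ + Δv₂ = 3603 m/s = 3.603 km/s.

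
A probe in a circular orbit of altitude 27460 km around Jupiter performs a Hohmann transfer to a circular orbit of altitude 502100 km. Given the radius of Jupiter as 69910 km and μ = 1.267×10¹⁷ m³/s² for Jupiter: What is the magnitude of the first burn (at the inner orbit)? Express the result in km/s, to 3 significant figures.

r₁ = 69910 + 27460 = 97370 km = 9.7370×10⁷ m.
r₂ = 69910 + 502100 = 572010 km = 5.7201×10⁸ m.
Transfer ellipse a_t = (r₁ + r₂)/2 = 3.347×10⁸ m.
At r₁: circular v_c1 = √(μ/r₁) = 36070 m/s; transfer-perijove v_p = √[μ(2/r₁ − 1/a_t)] = 47160 m/s.
Δv₁ = v_p − v_c1 = 11090 m/s.
= 11.09 km/s.

Δv ≈ 11.1 km/s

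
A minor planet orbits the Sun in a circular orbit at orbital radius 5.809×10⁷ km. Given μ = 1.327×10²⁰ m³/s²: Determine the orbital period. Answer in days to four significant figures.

T ≈ 88.39 days

r = 5.809×10⁷ km = 5.809×10¹⁰ m.
Kepler's third law: T = 2π√(r³/μ) = 2π√((5.809×10¹⁰)³ / 1.327×10²⁰).
r³/μ = 1.477×10¹² s², so T = 2π × 1.215×10⁶ = 7.637×10⁶ s.
Converting: 7.637×10⁶ s ÷ 86400 = 88.39 days.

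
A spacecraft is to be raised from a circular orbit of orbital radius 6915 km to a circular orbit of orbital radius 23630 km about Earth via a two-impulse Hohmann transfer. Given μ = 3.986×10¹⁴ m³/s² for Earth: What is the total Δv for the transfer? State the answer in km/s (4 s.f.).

Δv_total ≈ 3.195 km/s

r₁ = 6915 km = 6.915×10⁶ m.
r₂ = 23630 km = 2.363×10⁷ m.
Transfer ellipse a_t = (r₁ + r₂)/2 = 1.527×10⁷ m.
At r₁: circular v_c1 = √(μ/r₁) = 7592 m/s; transfer-perigee v_p = √[μ(2/r₁ − 1/a_t)] = 9444 m/s.
Δv₁ = v_p − v_c1 = 1852 m/s.
At r₂: circular v_c2 = √(μ/r₂) = 4107 m/s; transfer-apogee v_a = √[μ(2/r₂ − 1/a_t)] = 2764 m/s.
Δv₂ = v_c2 − v_a = 1343 m/s.
Total Δv = Δv₁ + Δv₂ = 3195 m/s = 3.195 km/s.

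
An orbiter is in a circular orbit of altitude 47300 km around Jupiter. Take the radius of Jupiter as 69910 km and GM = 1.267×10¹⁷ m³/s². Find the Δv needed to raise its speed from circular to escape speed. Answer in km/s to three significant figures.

Δv ≈ 13.6 km/s

r = 69910 + 47300 = 117210 km = 1.1721×10⁸ m.
Circular speed v_c = √(μ/r) = 32880 m/s.
Escape speed v_esc = √(2μ/r) = √2 × v_c = 46500 m/s.
Δv = v_esc − v_c = 13620 m/s = 13.62 km/s.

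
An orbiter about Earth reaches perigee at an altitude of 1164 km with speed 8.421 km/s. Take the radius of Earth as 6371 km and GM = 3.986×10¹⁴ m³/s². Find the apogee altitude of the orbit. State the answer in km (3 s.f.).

apogee altitude ≈ 8950 km

r_p = 6371 + 1164 = 7535.0 km = 7.535×10⁶ m.
Specific energy ε = v²/2 − μ/r = -1.744×10⁷ J/kg, so a = −μ/(2ε) = 1.143×10⁷ m.
The apsides satisfy r_p + r_a = 2a, so the apogee radius is 2a − r_p = 1.532×10⁷ m = 15316 km.
Apogee altitude = 15316 − 6371 = 8945.3 km.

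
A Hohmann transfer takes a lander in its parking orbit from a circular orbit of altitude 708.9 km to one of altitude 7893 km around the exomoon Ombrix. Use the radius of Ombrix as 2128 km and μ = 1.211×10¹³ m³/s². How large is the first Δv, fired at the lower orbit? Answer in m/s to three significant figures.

r₁ = 2128 + 708.9 = 2836.9 km = 2.8369×10⁶ m.
r₂ = 2128 + 7893 = 10021 km = 1.0021×10⁷ m.
Transfer ellipse a_t = (r₁ + r₂)/2 = 6.429×10⁶ m.
At r₁: circular v_c1 = √(μ/r₁) = 2066 m/s; transfer-periapsis v_p = √[μ(2/r₁ − 1/a_t)] = 2580 m/s.
Δv₁ = v_p − v_c1 = 513.4 m/s.

Δv ≈ 513 m/s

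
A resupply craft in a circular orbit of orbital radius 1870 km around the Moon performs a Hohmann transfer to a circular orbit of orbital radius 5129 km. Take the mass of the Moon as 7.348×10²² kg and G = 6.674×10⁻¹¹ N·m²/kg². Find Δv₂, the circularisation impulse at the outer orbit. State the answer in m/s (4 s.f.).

μ = GM = 6.674×10⁻¹¹ × 7.348×10²² = 4.904×10¹² m³/s².
r₁ = 1870 km = 1.870×10⁶ m.
r₂ = 5129 km = 5.129×10⁶ m.
Transfer ellipse a_t = (r₁ + r₂)/2 = 3.500×10⁶ m.
At r₁: circular v_c1 = √(μ/r₁) = 1619 m/s; transfer-perilune v_p = √[μ(2/r₁ − 1/a_t)] = 1961 m/s.
At r₂: circular v_c2 = √(μ/r₂) = 977.8 m/s; transfer-apolune v_a = √[μ(2/r₂ − 1/a_t)] = 714.8 m/s.
Δv₂ = v_c2 − v_a = 263.0 m/s.

Δv ≈ 263.0 m/s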